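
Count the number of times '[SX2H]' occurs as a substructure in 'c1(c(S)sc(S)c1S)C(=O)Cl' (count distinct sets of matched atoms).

[SX2H] is the SMARTS for a thiol: an aliphatic sulfur with two connections, one being H.
The molecule carries 3 separate instances of a thiol (-SH) meeting every constraint; each maps to a distinct set of atoms, giving 3 matches.

3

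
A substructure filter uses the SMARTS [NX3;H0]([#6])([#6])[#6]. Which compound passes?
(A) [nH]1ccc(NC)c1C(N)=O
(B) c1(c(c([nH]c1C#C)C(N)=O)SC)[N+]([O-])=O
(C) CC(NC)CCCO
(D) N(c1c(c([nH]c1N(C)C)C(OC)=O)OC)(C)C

D

[NX3;H0]([#6])([#6])[#6] describes a trivalent nitrogen with no H, bonded to three carbons (a tertiary amine).
(A) has a primary amide (-C(=O)NH2) but the amide nitrogen has H2 and only one carbon neighbour.
(B) has a primary amide (-C(=O)NH2) but the amide nitrogen has H2 and only one carbon neighbour.
(C) has an N-methylamino group (-NHCH3) but the nitrogen still has one H (H1), not H0.
(D) contains a dimethylamino group (-N(CH3)2), which satisfies every atom and bond constraint.
So the answer is (D).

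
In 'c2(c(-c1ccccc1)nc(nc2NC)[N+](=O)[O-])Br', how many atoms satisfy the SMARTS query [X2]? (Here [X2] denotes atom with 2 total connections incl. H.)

2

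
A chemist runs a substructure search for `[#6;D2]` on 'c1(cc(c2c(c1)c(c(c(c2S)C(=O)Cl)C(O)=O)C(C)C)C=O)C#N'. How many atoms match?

4

The query [#6;D2] means: any carbon bonded to exactly two heavy atoms.
Check the 24 heavy atoms by environment: 8× c (aromatic, D3) → no; 2× c (aromatic, D2) → match; 2× C (D2) → match; 4× O (D1) → no; 3× C (D3) → no; 1× Cl (D1) → no; 1× N (D1) → no; 2× C (D1) → no; 1× S (D1) → no.
Summing the matching environments: 2 + 2 = 4 matching atoms.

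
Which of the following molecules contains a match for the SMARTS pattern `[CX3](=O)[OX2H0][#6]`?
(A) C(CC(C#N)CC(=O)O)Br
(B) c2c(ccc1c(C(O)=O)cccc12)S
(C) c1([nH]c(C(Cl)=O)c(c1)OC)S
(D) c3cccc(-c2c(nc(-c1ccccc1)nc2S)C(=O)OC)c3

D

[CX3](=O)[OX2H0][#6] describes a carbonyl carbon bonded to an oxygen that is itself bonded to carbon (no H on that O) (an ester).
(A) has a carboxylic acid group (-C(=O)OH) but the singly-bonded O carries H (OX2H1, not H0).
(B) has a carboxylic acid group (-C(=O)OH) but the singly-bonded O carries H (OX2H1, not H0).
(C) has a methoxy ether (-OCH3) but the ether oxygen is not adjacent to a C=O carbon.
(D) contains a methyl-ester group (-C(=O)OCH3), which satisfies every atom and bond constraint.
So the answer is (D).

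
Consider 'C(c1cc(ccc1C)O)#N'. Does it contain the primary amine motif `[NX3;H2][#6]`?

No

The pattern [NX3;H2][#6] describes a trivalent nitrogen with two H attached to carbon — a primary amine.
The closest candidate here is a nitrile (-C#N), but the nitrogen is NX1 (triple-bonded), not NX3 with two H. No other fragment satisfies the full query, so there is no match.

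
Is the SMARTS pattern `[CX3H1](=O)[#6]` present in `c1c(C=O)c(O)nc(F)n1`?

Yes

The pattern [CX3H1](=O)[#6] describes an sp2 carbon with one H, double-bonded to O and single-bonded to carbon — an aldehyde.
The molecule carries an aldehyde (-CHO), whose atoms satisfy every constraint of the query, so the pattern matches.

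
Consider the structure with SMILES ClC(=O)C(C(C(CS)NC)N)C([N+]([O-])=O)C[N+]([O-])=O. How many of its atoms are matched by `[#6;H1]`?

4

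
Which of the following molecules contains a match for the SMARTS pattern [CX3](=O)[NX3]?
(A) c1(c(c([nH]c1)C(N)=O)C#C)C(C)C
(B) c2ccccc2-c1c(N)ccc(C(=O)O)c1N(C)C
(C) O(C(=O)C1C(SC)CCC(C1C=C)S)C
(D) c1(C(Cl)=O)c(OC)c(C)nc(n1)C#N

[CX3](=O)[NX3] describes a carbonyl carbon bonded to a trivalent nitrogen (an amide).
(A) contains a primary amide (-C(=O)NH2), which satisfies every atom and bond constraint.
(B) has a carboxylic acid group (-C(=O)OH) but the carbonyl is bonded to O, not to an NX3 nitrogen.
(C) has a methyl-ester group (-C(=O)OCH3) but the carbonyl is bonded to O, not to an NX3 nitrogen.
(D) has a nitrile (-C#N) but the nitrile N is NX1 (triple-bonded), not NX3.
So the answer is (A).

A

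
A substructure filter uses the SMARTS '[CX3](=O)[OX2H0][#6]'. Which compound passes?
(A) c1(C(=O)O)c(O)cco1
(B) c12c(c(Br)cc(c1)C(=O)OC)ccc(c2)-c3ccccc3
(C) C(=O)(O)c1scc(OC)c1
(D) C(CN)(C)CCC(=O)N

B

[CX3](=O)[OX2H0][#6] describes a carbonyl carbon bonded to an oxygen that is itself bonded to carbon (no H on that O) (an ester).
(A) has a carboxylic acid group (-C(=O)OH) but the singly-bonded O carries H (OX2H1, not H0).
(B) contains a methyl-ester group (-C(=O)OCH3), which satisfies every atom and bond constraint.
(C) has a carboxylic acid group (-C(=O)OH) but the singly-bonded O carries H (OX2H1, not H0).
(D) has a primary amide (-C(=O)NH2) but the carbonyl is bonded to N, not to an O-C linkage.
So the answer is (B).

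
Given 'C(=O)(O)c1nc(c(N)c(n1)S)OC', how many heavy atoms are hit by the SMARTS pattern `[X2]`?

5

The query [X2] means: any atom with exactly two total connections (bonds + H).
Check the 13 heavy atoms by environment: 2× n (aromatic, X2) → match; 4× c (aromatic, X3) → no; 1× C (X3) → no; 1× O (X1) → no; 2× O (X2) → match; 1× C (X4) → no; 1× S (X2) → match; 1× N (X3) → no.
Summing the matching environments: 2 + 2 + 1 = 5 matching atoms.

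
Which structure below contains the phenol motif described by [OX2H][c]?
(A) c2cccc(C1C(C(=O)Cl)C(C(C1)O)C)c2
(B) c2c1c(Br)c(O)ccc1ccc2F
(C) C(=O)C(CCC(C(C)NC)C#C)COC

B

[OX2H][c] describes a hydroxyl oxygen attached to an aromatic carbon (a phenol).
(A) has a hydroxyl group (-OH) but the -OH is on an aliphatic carbon, not an aromatic c.
(B) contains a hydroxyl group (-OH), which satisfies every atom and bond constraint.
(C) has a methoxy ether (-OCH3) but the oxygen has H0, not H1.
So the answer is (B).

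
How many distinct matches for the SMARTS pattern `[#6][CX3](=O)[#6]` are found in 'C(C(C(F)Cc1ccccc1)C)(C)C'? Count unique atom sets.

[#6][CX3](=O)[#6] is the SMARTS for a ketone: a carbonyl carbon (no H) flanked by two carbons.
No fragment in the molecule satisfies every constraint, giving 0 matches.

0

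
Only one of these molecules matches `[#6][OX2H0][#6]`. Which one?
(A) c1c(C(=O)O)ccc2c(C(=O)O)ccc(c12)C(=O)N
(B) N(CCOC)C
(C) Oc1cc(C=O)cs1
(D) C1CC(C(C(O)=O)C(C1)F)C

[#6][OX2H0][#6] describes an aliphatic oxygen bridging two carbons with no H on the oxygen (an ether).
(A) has a carboxylic acid group (-C(=O)OH) but the -OH oxygen has H1; the =O is OX1, not OX2.
(B) contains a methoxy ether (-OCH3), which satisfies every atom and bond constraint.
(C) has a hydroxyl group (-OH) but the oxygen has H1, not H0 bridging two carbons.
(D) has a carboxylic acid group (-C(=O)OH) but the -OH oxygen has H1; the =O is OX1, not OX2.
So the answer is (B).

B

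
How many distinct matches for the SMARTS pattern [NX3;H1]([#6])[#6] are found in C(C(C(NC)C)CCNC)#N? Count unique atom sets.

[NX3;H1]([#6])[#6] is the SMARTS for a secondary amine: a trivalent nitrogen with one H, bonded to two carbons.
The molecule carries 2 separate instances of an N-methylamino group (-NHCH3) meeting every constraint; each maps to a distinct set of atoms, giving 2 matches.

2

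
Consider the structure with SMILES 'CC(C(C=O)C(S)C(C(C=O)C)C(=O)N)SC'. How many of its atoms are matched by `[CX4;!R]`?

The query [CX4;!R] means: aliphatic carbon with four total connections, not in a ring.
Check the 17 heavy atoms by environment: 8× C (X4, acyclic) → match; 2× S (X2, acyclic) → no; 3× C (X3, acyclic) → no; 3× O (X1, acyclic) → no; 1× N (X3, acyclic) → no.
That gives 8 matching atoms.

8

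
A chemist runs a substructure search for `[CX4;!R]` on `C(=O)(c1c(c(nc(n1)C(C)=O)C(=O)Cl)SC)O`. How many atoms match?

2

The query [CX4;!R] means: aliphatic carbon with four total connections, not in a ring.
Check the 17 heavy atoms by environment: 2× n (aromatic, X2, in 6-ring) → no; 4× c (aromatic, X3, in 6-ring) → no; 3× C (X3, acyclic) → no; 3× O (X1, acyclic) → no; 1× O (X2, acyclic) → no; 1× S (X2, acyclic) → no; 2× C (X4, acyclic) → match; 1× Cl (X1, acyclic) → no.
That gives 2 matching atoms.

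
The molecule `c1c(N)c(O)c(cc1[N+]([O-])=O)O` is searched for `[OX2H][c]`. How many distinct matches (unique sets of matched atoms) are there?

2

[OX2H][c] is the SMARTS for a phenol: a hydroxyl oxygen attached to an aromatic carbon.
The molecule carries 2 separate instances of a hydroxyl group (-OH) meeting every constraint; each maps to a distinct set of atoms, giving 2 matches.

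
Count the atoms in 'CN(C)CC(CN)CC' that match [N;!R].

2

The query [N;!R] means: aliphatic nitrogen not in a ring.
Check the 9 heavy atoms by environment: 7× C (acyclic) → no; 2× N (acyclic) → match.
That gives 2 matching atoms.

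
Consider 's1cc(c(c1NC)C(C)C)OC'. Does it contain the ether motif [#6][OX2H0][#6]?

Yes

The pattern [#6][OX2H0][#6] describes an aliphatic oxygen bridging two carbons with no H on the oxygen — an ether.
The molecule carries a methoxy ether (-OCH3), whose atoms satisfy every constraint of the query, so the pattern matches.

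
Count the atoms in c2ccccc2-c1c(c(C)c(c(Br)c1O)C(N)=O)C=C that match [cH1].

Check the 20 heavy atoms by environment: 7× c (aromatic, H0) → no; 1× C (H3) → no; 5× c (aromatic, H1) → match; 1× O (H1) → no; 1× C (H0) → no; 1× O (H0) → no; 1× N (H2) → no; 1× C (H1) → no; 1× C (H2) → no; 1× Br (H0) → no.
That gives 5 matching atoms.

5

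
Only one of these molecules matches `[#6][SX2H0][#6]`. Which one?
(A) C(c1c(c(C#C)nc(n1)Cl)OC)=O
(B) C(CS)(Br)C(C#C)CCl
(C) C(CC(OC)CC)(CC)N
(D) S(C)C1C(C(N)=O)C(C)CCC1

[#6][SX2H0][#6] describes an aliphatic sulfur bridging two carbons with no H on the sulfur (a thioether).
(A) has a methoxy ether (-OCH3) but the bridging atom is O, not S.
(B) has a thiol (-SH) but the sulfur has H1, not H0 bridging two carbons.
(C) has a methoxy ether (-OCH3) but the bridging atom is O, not S.
(D) contains a methylthio ether (-SCH3), which satisfies every atom and bond constraint.
So the answer is (D).

D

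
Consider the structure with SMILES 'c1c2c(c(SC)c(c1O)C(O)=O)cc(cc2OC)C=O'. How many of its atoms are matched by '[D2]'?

6

Check the 20 heavy atoms by environment: 7× c (aromatic, D3) → no; 3× c (aromatic, D2) → match; 1× C (D3) → no; 4× O (D1) → no; 1× C (D2) → match; 1× O (D2) → match; 2× C (D1) → no; 1× S (D2) → match.
Summing the matching environments: 3 + 1 + 1 + 1 = 6 matching atoms.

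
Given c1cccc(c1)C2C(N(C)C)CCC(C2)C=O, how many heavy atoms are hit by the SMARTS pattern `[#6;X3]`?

7

The query [#6;X3] means: any carbon (aromatic or not) with three total connections.
Check the 17 heavy atoms by environment: 8× C (X4) → no; 6× c (aromatic, X3) → match; 1× C (X3) → match; 1× O (X1) → no; 1× N (X3) → no.
Summing the matching environments: 6 + 1 = 7 matching atoms.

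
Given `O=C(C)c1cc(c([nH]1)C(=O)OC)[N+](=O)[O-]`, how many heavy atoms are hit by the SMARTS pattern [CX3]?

2

The query [CX3] means: C with X3: aliphatic carbon with exactly 3 total connections.
Check the 15 heavy atoms by environment: 1× n (aromatic, X3) → no; 4× c (aromatic, X3) → no; 1× N (charge +1, X3) → no; 1× O (charge -1, X1) → no; 3× O (X1) → no; 2× C (X3) → match; 2× C (X4) → no; 1× O (X2) → no.
That gives 2 matching atoms.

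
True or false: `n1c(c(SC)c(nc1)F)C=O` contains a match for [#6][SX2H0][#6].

The pattern [#6][SX2H0][#6] describes an aliphatic sulfur bridging two carbons with no H on the sulfur — a thioether.
The molecule carries a methylthio ether (-SCH3), whose atoms satisfy every constraint of the query, so the pattern matches.

True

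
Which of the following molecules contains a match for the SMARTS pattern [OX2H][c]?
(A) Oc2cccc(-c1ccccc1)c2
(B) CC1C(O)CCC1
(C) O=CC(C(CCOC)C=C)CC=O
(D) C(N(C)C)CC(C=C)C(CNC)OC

A

[OX2H][c] describes a hydroxyl oxygen attached to an aromatic carbon (a phenol).
(A) contains a hydroxyl group (-OH), which satisfies every atom and bond constraint.
(B) has a hydroxyl group (-OH) but the -OH is on an aliphatic carbon, not an aromatic c.
(C) has a methoxy ether (-OCH3) but the oxygen has H0, not H1.
(D) has a methoxy ether (-OCH3) but the oxygen has H0, not H1.
So the answer is (A).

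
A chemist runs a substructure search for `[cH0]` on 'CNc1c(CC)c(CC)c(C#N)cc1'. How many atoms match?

The query [cH0] means: aromatic carbon with no attached hydrogen (substituted or ring-fusion).
Check the 14 heavy atoms by environment: 4× c (aromatic, H0) → match; 2× c (aromatic, H1) → no; 2× C (H2) → no; 3× C (H3) → no; 1× C (H0) → no; 1× N (H0) → no; 1× N (H1) → no.
That gives 4 matching atoms.

4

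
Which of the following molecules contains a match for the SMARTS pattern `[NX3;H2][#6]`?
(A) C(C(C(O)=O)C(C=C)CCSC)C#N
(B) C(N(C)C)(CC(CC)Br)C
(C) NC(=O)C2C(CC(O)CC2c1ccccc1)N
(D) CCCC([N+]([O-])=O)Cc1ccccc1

C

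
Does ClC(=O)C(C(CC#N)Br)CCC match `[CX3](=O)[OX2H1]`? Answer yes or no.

The pattern [CX3](=O)[OX2H1] describes an sp2 carbon double-bonded to O and single-bonded to an -OH oxygen — a carboxylic acid.
The closest candidate here is an acyl chloride (-C(=O)Cl), but the carbonyl is bonded to Cl, not to an -OH oxygen. No other fragment satisfies the full query, so there is no match.

No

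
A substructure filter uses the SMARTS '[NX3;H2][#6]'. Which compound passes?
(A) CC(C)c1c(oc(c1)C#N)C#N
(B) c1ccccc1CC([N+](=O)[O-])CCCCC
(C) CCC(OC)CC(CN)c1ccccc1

C

[NX3;H2][#6] describes a trivalent nitrogen with two H attached to carbon (a primary amine).
(A) has a nitrile (-C#N) but the nitrogen is NX1 (triple-bonded), not NX3 with two H.
(B) has a nitro group (-[N+](=O)[O-]) but the nitrogen is [N+] with no H, not NX3H2.
(C) contains a primary amino group (-NH2), which satisfies every atom and bond constraint.
So the answer is (C).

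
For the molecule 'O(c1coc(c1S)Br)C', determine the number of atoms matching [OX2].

1

The query [OX2] means: aliphatic oxygen with two total connections — ether, hydroxyl, or ester single-bond O.
Check the 9 heavy atoms by environment: 1× o (aromatic, X2) → no; 4× c (aromatic, X3) → no; 1× Br (X1) → no; 1× S (X2) → no; 1× O (X2) → match; 1× C (X4) → no.
That gives 1 matching atom.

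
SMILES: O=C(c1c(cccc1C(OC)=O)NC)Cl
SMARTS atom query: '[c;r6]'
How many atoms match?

6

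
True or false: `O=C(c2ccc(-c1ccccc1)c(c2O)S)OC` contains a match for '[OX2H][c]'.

True

The pattern [OX2H][c] describes a hydroxyl oxygen attached to an aromatic carbon — a phenol.
The molecule carries a hydroxyl group (-OH), whose atoms satisfy every constraint of the query, so the pattern matches.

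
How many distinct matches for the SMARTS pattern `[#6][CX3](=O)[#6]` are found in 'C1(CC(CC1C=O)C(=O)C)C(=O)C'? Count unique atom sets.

2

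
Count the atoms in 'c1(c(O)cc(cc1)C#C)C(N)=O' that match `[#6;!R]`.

The query [#6;!R] means: carbon not in any ring.
Check the 12 heavy atoms by environment: 6× c (aromatic, in 6-ring) → no; 3× C (acyclic) → match; 2× O (acyclic) → no; 1× N (acyclic) → no.
That gives 3 matching atoms.

3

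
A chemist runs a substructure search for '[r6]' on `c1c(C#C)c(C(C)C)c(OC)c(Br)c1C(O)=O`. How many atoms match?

6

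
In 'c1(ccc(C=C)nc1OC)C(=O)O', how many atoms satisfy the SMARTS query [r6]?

6

Check the 13 heavy atoms by environment: 1× n (aromatic, in 6-ring) → match; 5× c (aromatic, in 6-ring) → match; 4× C (acyclic) → no; 3× O (acyclic) → no.
Summing the matching environments: 1 + 5 = 6 matching atoms.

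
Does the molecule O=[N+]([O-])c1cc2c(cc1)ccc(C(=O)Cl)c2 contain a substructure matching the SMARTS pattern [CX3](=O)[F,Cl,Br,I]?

The pattern [CX3](=O)[F,Cl,Br,I] describes a carbonyl carbon bonded to a halogen — an acyl halide.
The molecule carries an acyl chloride (-C(=O)Cl), whose atoms satisfy every constraint of the query, so the pattern matches.

Yes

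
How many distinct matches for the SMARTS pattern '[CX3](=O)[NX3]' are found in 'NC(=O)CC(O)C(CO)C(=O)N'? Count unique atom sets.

2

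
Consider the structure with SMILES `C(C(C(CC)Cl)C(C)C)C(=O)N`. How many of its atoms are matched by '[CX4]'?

The query [CX4] means: C with X4: aliphatic carbon with exactly 4 total connections (bonds + H).
Check the 12 heavy atoms by environment: 8× C (X4) → match; 1× Cl (X1) → no; 1× C (X3) → no; 1× O (X1) → no; 1× N (X3) → no.
That gives 8 matching atoms.

8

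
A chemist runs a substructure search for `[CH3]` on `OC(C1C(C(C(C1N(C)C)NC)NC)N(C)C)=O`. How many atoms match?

Check the 18 heavy atoms by environment: 5× C (H1) → no; 1× C (H0) → no; 1× O (H0) → no; 1× O (H1) → no; 2× N (H1) → no; 6× C (H3) → match; 2× N (H0) → no.
That gives 6 matching atoms.

6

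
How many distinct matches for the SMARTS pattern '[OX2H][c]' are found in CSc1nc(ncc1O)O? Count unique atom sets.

2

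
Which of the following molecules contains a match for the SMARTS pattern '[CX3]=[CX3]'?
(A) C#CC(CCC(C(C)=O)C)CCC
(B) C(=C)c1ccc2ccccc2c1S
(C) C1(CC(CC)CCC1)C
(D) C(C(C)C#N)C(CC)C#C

B

[CX3]=[CX3] describes a non-aromatic C=C double bond between two sp2 carbons (an alkene).
(A) has an ethyl group (-CH2CH3) but its C-C bond is a single bond between CX4 carbons, not CX3=CX3.
(B) contains a vinyl group (-CH=CH2), which satisfies every atom and bond constraint.
(C) has an ethyl group (-CH2CH3) but its C-C bond is a single bond between CX4 carbons, not CX3=CX3.
(D) has an ethynyl group (-C#CH) but the C-C bond is a triple bond, not a double bond.
So the answer is (B).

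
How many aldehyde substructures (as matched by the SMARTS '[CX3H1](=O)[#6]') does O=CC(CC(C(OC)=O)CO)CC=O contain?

2

[CX3H1](=O)[#6] is the SMARTS for an aldehyde: an sp2 carbon with one H, double-bonded to O and single-bonded to carbon.
The molecule carries 2 separate instances of an aldehyde (-CHO) meeting every constraint; each maps to a distinct set of atoms, giving 2 matches.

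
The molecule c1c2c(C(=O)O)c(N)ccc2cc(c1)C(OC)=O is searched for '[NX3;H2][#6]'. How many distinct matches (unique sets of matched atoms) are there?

[NX3;H2][#6] is the SMARTS for a primary amine: a trivalent nitrogen with two H attached to carbon.
Exactly one fragment in the molecule meets all constraints, giving 1 match.

1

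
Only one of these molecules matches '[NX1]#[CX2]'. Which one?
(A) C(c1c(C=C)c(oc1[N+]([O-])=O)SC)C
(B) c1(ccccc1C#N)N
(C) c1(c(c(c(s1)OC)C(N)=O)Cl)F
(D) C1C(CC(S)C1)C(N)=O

[NX1]#[CX2] describes a nitrogen triple-bonded to a two-connected carbon (a nitrile).
(A) has a nitro group (-[N+](=O)[O-]) but there is no C#N triple bond.
(B) contains a nitrile (-C#N), which satisfies every atom and bond constraint.
(C) has a primary amide (-C(=O)NH2) but the nitrogen is NX3, not NX1.
(D) has a primary amide (-C(=O)NH2) but the nitrogen is NX3, not NX1.
So the answer is (B).

B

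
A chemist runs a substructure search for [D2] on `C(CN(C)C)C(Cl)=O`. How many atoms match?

The query [D2] means: atom with exactly two heavy-atom neighbours.
Check the 8 heavy atoms by environment: 2× C (D2) → match; 1× N (D3) → no; 2× C (D1) → no; 1× C (D3) → no; 1× O (D1) → no; 1× Cl (D1) → no.
That gives 2 matching atoms.

2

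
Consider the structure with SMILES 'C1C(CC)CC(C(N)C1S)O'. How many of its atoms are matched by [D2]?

3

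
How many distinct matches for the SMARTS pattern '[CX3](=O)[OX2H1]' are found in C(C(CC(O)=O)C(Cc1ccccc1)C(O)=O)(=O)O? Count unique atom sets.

[CX3](=O)[OX2H1] is the SMARTS for a carboxylic acid: an sp2 carbon double-bonded to O and single-bonded to an -OH oxygen.
The molecule carries 3 separate instances of a carboxylic acid group (-C(=O)OH) meeting every constraint; each maps to a distinct set of atoms, giving 3 matches.

3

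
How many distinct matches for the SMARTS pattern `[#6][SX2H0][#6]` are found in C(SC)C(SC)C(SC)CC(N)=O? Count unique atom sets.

3

[#6][SX2H0][#6] is the SMARTS for a thioether: an aliphatic sulfur bridging two carbons with no H on the sulfur.
The molecule carries 3 separate instances of a methylthio ether (-SCH3) meeting every constraint; each maps to a distinct set of atoms, giving 3 matches.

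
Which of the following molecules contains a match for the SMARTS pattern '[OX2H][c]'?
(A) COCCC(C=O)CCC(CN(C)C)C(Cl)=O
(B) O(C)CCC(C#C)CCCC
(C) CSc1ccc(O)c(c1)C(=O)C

[OX2H][c] describes a hydroxyl oxygen attached to an aromatic carbon (a phenol).
(A) has a methoxy ether (-OCH3) but the oxygen has H0, not H1.
(B) has a methoxy ether (-OCH3) but the oxygen has H0, not H1.
(C) contains a hydroxyl group (-OH), which satisfies every atom and bond constraint.
So the answer is (C).

C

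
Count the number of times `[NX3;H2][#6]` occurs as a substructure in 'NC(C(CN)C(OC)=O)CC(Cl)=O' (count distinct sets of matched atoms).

[NX3;H2][#6] is the SMARTS for a primary amine: a trivalent nitrogen with two H attached to carbon.
The molecule carries 2 separate instances of a primary amino group (-NH2) meeting every constraint; each maps to a distinct set of atoms, giving 2 matches.

2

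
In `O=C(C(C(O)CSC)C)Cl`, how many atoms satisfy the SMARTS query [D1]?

Check the 10 heavy atoms by environment: 1× C (D2) → no; 3× C (D3) → no; 2× C (D1) → match; 2× O (D1) → match; 1× Cl (D1) → match; 1× S (D2) → no.
Summing the matching environments: 2 + 2 + 1 = 5 matching atoms.

5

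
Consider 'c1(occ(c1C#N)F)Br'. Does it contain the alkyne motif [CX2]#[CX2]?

No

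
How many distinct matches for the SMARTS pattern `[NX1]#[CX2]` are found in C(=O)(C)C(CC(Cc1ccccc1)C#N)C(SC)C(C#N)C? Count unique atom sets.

[NX1]#[CX2] is the SMARTS for a nitrile: a nitrogen triple-bonded to a two-connected carbon.
The molecule carries 2 separate instances of a nitrile (-C#N) meeting every constraint; each maps to a distinct set of atoms, giving 2 matches.

2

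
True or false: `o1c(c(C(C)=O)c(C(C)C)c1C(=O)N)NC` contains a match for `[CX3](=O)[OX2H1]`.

False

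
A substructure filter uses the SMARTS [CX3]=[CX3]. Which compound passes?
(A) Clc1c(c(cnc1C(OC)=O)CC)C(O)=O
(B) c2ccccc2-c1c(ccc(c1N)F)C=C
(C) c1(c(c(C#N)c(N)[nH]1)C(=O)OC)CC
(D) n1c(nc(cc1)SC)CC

[CX3]=[CX3] describes a non-aromatic C=C double bond between two sp2 carbons (an alkene).
(A) has an ethyl group (-CH2CH3) but its C-C bond is a single bond between CX4 carbons, not CX3=CX3.
(B) contains a vinyl group (-CH=CH2), which satisfies every atom and bond constraint.
(C) has an ethyl group (-CH2CH3) but its C-C bond is a single bond between CX4 carbons, not CX3=CX3.
(D) has an ethyl group (-CH2CH3) but its C-C bond is a single bond between CX4 carbons, not CX3=CX3.
So the answer is (B).

B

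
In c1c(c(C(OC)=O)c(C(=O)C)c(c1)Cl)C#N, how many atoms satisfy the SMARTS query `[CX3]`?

The query [CX3] means: C with X3: aliphatic carbon with exactly 3 total connections.
Check the 16 heavy atoms by environment: 6× c (aromatic, X3) → no; 2× C (X3) → match; 2× O (X1) → no; 2× C (X4) → no; 1× C (X2) → no; 1× N (X1) → no; 1× Cl (X1) → no; 1× O (X2) → no.
That gives 2 matching atoms.

2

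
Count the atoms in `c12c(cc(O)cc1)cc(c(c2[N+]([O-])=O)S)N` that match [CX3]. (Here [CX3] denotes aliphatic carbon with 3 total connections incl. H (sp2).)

0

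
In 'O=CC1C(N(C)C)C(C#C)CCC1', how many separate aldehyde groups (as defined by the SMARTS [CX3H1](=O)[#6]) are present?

1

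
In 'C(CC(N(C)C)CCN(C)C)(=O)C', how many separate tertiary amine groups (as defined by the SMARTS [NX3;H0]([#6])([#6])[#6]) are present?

2

[NX3;H0]([#6])([#6])[#6] is the SMARTS for a tertiary amine: a trivalent nitrogen with no H, bonded to three carbons.
The molecule carries 2 separate instances of a dimethylamino group (-N(CH3)2) meeting every constraint; each maps to a distinct set of atoms, giving 2 matches.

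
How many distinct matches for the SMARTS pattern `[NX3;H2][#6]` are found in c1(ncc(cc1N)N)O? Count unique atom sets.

2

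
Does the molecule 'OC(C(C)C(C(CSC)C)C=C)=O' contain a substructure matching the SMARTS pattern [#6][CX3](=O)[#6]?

No

The pattern [#6][CX3](=O)[#6] describes a carbonyl carbon (no H) flanked by two carbons — a ketone.
The closest candidate here is a carboxylic acid group (-C(=O)OH), but one neighbour of the carbonyl carbon is O, not C. No other fragment satisfies the full query, so there is no match.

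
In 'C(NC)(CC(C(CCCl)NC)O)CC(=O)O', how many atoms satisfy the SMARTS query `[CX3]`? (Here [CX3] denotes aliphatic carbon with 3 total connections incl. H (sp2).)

The query [CX3] means: C with X3: aliphatic carbon with exactly 3 total connections.
Check the 16 heavy atoms by environment: 9× C (X4) → no; 2× N (X3) → no; 1× Cl (X1) → no; 2× O (X2) → no; 1× C (X3) → match; 1× O (X1) → no.
That gives 1 matching atom.

1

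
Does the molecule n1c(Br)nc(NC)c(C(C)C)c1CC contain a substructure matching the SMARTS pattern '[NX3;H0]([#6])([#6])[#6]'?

The pattern [NX3;H0]([#6])([#6])[#6] describes a trivalent nitrogen with no H, bonded to three carbons — a tertiary amine.
The closest candidate here is an N-methylamino group (-NHCH3), but the nitrogen still has one H (H1), not H0. No other fragment satisfies the full query, so there is no match.

No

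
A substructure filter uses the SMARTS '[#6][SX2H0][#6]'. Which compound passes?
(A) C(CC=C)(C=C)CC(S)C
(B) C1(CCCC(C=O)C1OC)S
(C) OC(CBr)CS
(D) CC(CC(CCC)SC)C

D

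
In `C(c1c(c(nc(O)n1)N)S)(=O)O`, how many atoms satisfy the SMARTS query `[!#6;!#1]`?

The query [!#6;!#1] means: not carbon and not hydrogen — any heteroatom.
Check the 12 heavy atoms by environment: 2× n (aromatic) → match; 4× c (aromatic) → no; 1× C → no; 3× O → match; 1× S → match; 1× N → match.
Summing the matching environments: 2 + 3 + 1 + 1 = 7 matching atoms.

7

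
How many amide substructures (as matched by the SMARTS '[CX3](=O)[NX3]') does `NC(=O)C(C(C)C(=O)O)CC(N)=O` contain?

[CX3](=O)[NX3] is the SMARTS for an amide: a carbonyl carbon bonded to a trivalent nitrogen.
The molecule carries 2 separate instances of a primary amide (-C(=O)NH2) meeting every constraint; each maps to a distinct set of atoms, giving 2 matches.

2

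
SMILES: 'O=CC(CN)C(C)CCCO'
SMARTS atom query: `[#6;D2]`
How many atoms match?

5

The query [#6;D2] means: any carbon bonded to exactly two heavy atoms.
Check the 11 heavy atoms by environment: 5× C (D2) → match; 2× C (D3) → no; 2× O (D1) → no; 1× N (D1) → no; 1× C (D1) → no.
That gives 5 matching atoms.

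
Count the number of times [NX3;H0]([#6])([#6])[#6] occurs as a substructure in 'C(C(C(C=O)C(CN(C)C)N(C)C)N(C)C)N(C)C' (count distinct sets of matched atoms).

4

[NX3;H0]([#6])([#6])[#6] is the SMARTS for a tertiary amine: a trivalent nitrogen with no H, bonded to three carbons.
The molecule carries 4 separate instances of a dimethylamino group (-N(CH3)2) meeting every constraint; each maps to a distinct set of atoms, giving 4 matches.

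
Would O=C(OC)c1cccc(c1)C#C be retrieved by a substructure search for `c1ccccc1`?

The pattern c1ccccc1 describes six aromatic carbons in a ring — a benzene ring.
The required atom environment is present in the molecule, so the pattern matches.

Yes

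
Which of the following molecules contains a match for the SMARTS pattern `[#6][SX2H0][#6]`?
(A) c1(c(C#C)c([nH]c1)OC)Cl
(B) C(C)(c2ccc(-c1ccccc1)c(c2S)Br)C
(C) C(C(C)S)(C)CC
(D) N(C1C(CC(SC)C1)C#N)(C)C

D

[#6][SX2H0][#6] describes an aliphatic sulfur bridging two carbons with no H on the sulfur (a thioether).
(A) has a methoxy ether (-OCH3) but the bridging atom is O, not S.
(B) has a thiol (-SH) but the sulfur has H1, not H0 bridging two carbons.
(C) has a thiol (-SH) but the sulfur has H1, not H0 bridging two carbons.
(D) contains a methylthio ether (-SCH3), which satisfies every atom and bond constraint.
So the answer is (D).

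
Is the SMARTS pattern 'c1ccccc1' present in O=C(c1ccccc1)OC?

Yes

The pattern c1ccccc1 describes six aromatic carbons in a ring — a benzene ring.
The required atom environment is present in the molecule, so the pattern matches.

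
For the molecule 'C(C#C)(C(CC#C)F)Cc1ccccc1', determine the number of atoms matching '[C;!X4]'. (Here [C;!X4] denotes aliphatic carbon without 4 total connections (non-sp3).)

4

Check the 15 heavy atoms by environment: 4× C (X4) → no; 4× C (X2) → match; 1× F (X1) → no; 6× c (aromatic, X3) → no.
That gives 4 matching atoms.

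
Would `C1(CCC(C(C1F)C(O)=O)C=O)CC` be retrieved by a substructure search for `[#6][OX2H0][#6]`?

No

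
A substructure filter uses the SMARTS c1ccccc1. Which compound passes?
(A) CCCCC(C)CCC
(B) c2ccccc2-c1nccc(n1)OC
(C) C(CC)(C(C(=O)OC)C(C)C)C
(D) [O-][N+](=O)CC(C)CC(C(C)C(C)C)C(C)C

B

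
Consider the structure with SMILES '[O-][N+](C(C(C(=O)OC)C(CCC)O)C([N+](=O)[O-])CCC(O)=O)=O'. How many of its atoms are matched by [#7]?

The query [#7] means: #7 matches any nitrogen atom regardless of aromaticity.
Check the 23 heavy atoms by environment: 12× C → no; 2× N (charge +1) → match; 2× O (charge -1) → no; 7× O → no.
That gives 2 matching atoms.

2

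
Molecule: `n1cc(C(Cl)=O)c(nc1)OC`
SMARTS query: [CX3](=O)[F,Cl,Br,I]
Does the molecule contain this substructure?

Yes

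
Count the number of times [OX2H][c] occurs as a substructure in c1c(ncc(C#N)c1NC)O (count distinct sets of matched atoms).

1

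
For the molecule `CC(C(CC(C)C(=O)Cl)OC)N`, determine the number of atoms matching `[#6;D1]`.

3

Check the 12 heavy atoms by environment: 3× C (D1) → match; 4× C (D3) → no; 1× C (D2) → no; 1× O (D1) → no; 1× Cl (D1) → no; 1× O (D2) → no; 1× N (D1) → no.
That gives 3 matching atoms.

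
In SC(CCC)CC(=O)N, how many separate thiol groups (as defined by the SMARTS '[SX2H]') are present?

1

[SX2H] is the SMARTS for a thiol: an aliphatic sulfur with two connections, one being H.
Exactly one fragment in the molecule meets all constraints, giving 1 match.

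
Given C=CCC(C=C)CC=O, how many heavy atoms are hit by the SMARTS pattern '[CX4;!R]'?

3

The query [CX4;!R] means: aliphatic carbon with four total connections, not in a ring.
Check the 9 heavy atoms by environment: 3× C (X4, acyclic) → match; 5× C (X3, acyclic) → no; 1× O (X1, acyclic) → no.
That gives 3 matching atoms.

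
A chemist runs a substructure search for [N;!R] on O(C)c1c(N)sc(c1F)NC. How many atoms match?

2

Check the 11 heavy atoms by environment: 1× s (aromatic, in 5-ring) → no; 4× c (aromatic, in 5-ring) → no; 1× F (acyclic) → no; 1× O (acyclic) → no; 2× C (acyclic) → no; 2× N (acyclic) → match.
That gives 2 matching atoms.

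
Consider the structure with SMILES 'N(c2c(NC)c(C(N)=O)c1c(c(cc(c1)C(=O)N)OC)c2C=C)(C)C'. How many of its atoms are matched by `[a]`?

The query [a] means: a matches any aromatic atom.
Check the 25 heavy atoms by environment: 10× c (aromatic) → match; 8× C → no; 3× O → no; 4× N → no.
That gives 10 matching atoms.

10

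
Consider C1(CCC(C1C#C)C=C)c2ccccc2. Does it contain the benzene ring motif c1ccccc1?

The pattern c1ccccc1 describes six aromatic carbons in a ring — a benzene ring.
The molecule carries a phenyl ring, whose atoms satisfy every constraint of the query, so the pattern matches.

Yes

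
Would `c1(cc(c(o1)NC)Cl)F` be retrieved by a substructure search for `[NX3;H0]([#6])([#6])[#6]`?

The pattern [NX3;H0]([#6])([#6])[#6] describes a trivalent nitrogen with no H, bonded to three carbons — a tertiary amine.
The closest candidate here is an N-methylamino group (-NHCH3), but the nitrogen still has one H (H1), not H0. No other fragment satisfies the full query, so there is no match.

No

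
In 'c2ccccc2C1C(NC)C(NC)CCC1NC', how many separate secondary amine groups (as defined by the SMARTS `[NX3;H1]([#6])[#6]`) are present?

3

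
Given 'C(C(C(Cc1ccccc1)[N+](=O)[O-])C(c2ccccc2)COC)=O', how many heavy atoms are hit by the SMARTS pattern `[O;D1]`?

3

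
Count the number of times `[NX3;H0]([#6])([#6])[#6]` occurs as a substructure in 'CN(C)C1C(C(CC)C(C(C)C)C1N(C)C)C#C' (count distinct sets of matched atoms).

2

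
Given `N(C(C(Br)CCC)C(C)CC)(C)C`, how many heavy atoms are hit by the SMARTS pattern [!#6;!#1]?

2

The query [!#6;!#1] means: not carbon and not hydrogen — any heteroatom.
Check the 13 heavy atoms by environment: 11× C → no; 1× Br → match; 1× N → match.
Summing the matching environments: 1 + 1 = 2 matching atoms.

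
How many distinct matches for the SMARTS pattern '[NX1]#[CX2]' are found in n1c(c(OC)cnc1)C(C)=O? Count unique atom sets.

[NX1]#[CX2] is the SMARTS for a nitrile: a nitrogen triple-bonded to a two-connected carbon.
No fragment in the molecule satisfies every constraint, giving 0 matches.

0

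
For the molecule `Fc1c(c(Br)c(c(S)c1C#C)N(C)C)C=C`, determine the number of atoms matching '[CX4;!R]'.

2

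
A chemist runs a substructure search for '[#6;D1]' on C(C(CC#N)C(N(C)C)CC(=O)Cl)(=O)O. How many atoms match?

2

The query [#6;D1] means: carbon bonded to exactly one heavy atom.
Check the 15 heavy atoms by environment: 3× C (D2) → no; 4× C (D3) → no; 1× N (D3) → no; 2× C (D1) → match; 3× O (D1) → no; 1× Cl (D1) → no; 1× N (D1) → no.
That gives 2 matching atoms.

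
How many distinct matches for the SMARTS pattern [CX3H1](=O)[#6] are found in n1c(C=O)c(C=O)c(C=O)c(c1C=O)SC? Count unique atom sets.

4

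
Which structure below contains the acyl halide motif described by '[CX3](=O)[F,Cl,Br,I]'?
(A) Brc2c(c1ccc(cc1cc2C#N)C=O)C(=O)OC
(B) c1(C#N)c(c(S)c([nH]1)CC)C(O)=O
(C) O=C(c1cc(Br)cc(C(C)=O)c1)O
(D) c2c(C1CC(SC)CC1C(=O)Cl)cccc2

D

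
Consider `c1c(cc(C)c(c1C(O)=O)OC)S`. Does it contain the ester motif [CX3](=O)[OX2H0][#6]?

The pattern [CX3](=O)[OX2H0][#6] describes a carbonyl carbon bonded to an oxygen that is itself bonded to carbon (no H on that O) — an ester.
The closest candidate here is a methoxy ether (-OCH3), but the ether oxygen is not adjacent to a C=O carbon. No other fragment satisfies the full query, so there is no match.

No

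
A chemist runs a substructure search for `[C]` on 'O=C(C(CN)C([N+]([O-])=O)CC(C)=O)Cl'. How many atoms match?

7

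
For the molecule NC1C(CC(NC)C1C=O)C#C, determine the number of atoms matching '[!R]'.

The query [!R] means: !R matches any atom not in a ring.
Check the 12 heavy atoms by environment: 5× C (in 5-ring) → no; 4× C (acyclic) → match; 1× O (acyclic) → match; 2× N (acyclic) → match.
Summing the matching environments: 4 + 1 + 2 = 7 matching atoms.

7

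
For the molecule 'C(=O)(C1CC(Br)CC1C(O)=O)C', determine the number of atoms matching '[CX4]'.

6

The query [CX4] means: C with X4: aliphatic carbon with exactly 4 total connections (bonds + H).
Check the 12 heavy atoms by environment: 6× C (X4) → match; 2× C (X3) → no; 2× O (X1) → no; 1× O (X2) → no; 1× Br (X1) → no.
That gives 6 matching atoms.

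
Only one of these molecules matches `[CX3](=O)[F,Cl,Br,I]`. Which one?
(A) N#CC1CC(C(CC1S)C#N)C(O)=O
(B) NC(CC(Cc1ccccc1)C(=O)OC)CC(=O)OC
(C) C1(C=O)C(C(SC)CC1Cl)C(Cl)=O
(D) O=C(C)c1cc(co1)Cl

C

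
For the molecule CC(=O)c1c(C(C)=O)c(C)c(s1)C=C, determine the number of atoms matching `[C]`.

Check the 14 heavy atoms by environment: 1× s (aromatic) → no; 4× c (aromatic) → no; 7× C → match; 2× O → no.
That gives 7 matching atoms.

7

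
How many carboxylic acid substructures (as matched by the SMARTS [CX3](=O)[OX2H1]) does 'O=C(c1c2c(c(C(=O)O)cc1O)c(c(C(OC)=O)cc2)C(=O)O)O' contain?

3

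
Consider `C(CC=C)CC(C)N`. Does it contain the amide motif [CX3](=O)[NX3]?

No

The pattern [CX3](=O)[NX3] describes a carbonyl carbon bonded to a trivalent nitrogen — an amide.
The closest candidate here is a primary amino group (-NH2), but the -NH2 is not attached to a carbonyl carbon. No other fragment satisfies the full query, so there is no match.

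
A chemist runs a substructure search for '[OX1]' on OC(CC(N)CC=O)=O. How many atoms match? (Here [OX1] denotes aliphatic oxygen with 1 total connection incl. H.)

The query [OX1] means: aliphatic oxygen with one total connection — typically a carbonyl =O or an oxide.
Check the 9 heavy atoms by environment: 3× C (X4) → no; 2× C (X3) → no; 2× O (X1) → match; 1× O (X2) → no; 1× N (X3) → no.
That gives 2 matching atoms.

2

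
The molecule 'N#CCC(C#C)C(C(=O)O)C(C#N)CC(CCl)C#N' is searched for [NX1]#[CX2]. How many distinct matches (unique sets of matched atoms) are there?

3

[NX1]#[CX2] is the SMARTS for a nitrile: a nitrogen triple-bonded to a two-connected carbon.
The molecule carries 3 separate instances of a nitrile (-C#N) meeting every constraint; each maps to a distinct set of atoms, giving 3 matches.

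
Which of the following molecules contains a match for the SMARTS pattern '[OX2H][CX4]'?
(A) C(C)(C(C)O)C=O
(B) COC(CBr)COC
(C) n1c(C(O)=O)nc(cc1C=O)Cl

A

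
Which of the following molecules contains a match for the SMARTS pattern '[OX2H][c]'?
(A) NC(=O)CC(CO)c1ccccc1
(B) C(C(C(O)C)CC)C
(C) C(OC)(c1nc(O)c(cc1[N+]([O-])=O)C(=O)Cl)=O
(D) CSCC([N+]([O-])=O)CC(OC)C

[OX2H][c] describes a hydroxyl oxygen attached to an aromatic carbon (a phenol).
(A) has a hydroxyl group (-OH) but the -OH is on an aliphatic carbon, not an aromatic c.
(B) has a hydroxyl group (-OH) but the -OH is on an aliphatic carbon, not an aromatic c.
(C) contains a hydroxyl group (-OH), which satisfies every atom and bond constraint.
(D) has a methoxy ether (-OCH3) but the oxygen has H0, not H1.
So the answer is (C).

C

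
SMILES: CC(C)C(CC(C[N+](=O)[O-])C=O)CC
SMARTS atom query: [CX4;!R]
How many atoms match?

9

Check the 14 heavy atoms by environment: 9× C (X4, acyclic) → match; 1× N (charge +1, X3, acyclic) → no; 1× O (charge -1, X1, acyclic) → no; 2× O (X1, acyclic) → no; 1× C (X3, acyclic) → no.
That gives 9 matching atoms.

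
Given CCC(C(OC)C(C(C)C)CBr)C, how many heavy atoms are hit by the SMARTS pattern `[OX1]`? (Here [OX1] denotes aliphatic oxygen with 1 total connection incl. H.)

0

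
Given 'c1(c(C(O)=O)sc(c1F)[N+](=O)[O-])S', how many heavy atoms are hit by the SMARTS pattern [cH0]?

4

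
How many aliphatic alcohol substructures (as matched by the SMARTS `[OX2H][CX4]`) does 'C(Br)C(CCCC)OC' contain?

[OX2H][CX4] is the SMARTS for an aliphatic alcohol: a hydroxyl oxygen bound to an sp3 (X4) carbon.
The molecule has a methoxy ether (-OCH3), but the oxygen has H0 (ether), not H1; nothing else fits, so there are 0 matches.

0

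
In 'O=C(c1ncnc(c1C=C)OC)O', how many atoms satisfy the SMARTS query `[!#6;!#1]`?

Check the 13 heavy atoms by environment: 2× n (aromatic) → match; 4× c (aromatic) → no; 4× C → no; 3× O → match.
Summing the matching environments: 2 + 3 = 5 matching atoms.

5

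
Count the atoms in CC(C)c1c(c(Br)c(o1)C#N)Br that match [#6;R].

The query [#6;R] means: carbon that is part of a ring.
Check the 12 heavy atoms by environment: 1× o (aromatic, in 5-ring) → no; 4× c (aromatic, in 5-ring) → match; 4× C (acyclic) → no; 2× Br (acyclic) → no; 1× N (acyclic) → no.
That gives 4 matching atoms.

4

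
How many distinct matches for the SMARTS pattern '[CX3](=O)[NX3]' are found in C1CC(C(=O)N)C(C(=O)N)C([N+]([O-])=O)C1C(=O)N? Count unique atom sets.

3

[CX3](=O)[NX3] is the SMARTS for an amide: a carbonyl carbon bonded to a trivalent nitrogen.
The molecule carries 3 separate instances of a primary amide (-C(=O)NH2) meeting every constraint; each maps to a distinct set of atoms, giving 3 matches.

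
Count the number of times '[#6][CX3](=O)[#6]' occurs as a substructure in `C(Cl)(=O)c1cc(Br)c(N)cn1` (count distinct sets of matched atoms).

0

[#6][CX3](=O)[#6] is the SMARTS for a ketone: a carbonyl carbon (no H) flanked by two carbons.
No fragment in the molecule satisfies every constraint, giving 0 matches.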